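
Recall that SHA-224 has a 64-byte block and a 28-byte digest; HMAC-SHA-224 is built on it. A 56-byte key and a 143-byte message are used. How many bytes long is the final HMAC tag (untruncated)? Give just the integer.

The tag is one SHA-224 digest: 28 bytes.

28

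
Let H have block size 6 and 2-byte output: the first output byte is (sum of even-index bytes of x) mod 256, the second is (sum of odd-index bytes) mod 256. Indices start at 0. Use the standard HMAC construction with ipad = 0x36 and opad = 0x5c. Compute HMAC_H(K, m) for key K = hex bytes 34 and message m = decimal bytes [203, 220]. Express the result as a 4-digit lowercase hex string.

5992

Key hex bytes 34 is 1 byte ≤ B = 6; zero-pad to 6 bytes: K' = 34 00 00 00 00 00.
K' ⊕ ipad = 02 36 36 36 36 36.  K' ⊕ opad = 68 5c 5c 5c 5c 5c.
Inner input = (K'⊕ipad) ∥ m = 02 36 36 36 36 36 ∥ cb dc.
Inner hash: even-index sum = 313 mod 256 = 57; odd-index sum = 382 mod 256 = 126 → 39 7e.
Outer input = (K'⊕opad) ∥ inner = 68 5c 5c 5c 5c 5c ∥ 39 7e.
Outer hash (tag): even-index sum = 345 mod 256 = 89; odd-index sum = 402 mod 256 = 146 → 59 92.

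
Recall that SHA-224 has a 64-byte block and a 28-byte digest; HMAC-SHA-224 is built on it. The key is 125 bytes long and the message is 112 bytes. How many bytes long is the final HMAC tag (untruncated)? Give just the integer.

28

The tag is one SHA-224 digest: 28 bytes.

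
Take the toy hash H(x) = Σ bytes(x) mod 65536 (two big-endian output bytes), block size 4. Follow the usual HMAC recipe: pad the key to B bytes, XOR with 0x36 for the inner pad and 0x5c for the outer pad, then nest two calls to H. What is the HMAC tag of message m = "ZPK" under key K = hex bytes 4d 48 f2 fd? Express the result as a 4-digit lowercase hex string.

01f4

Key hex bytes 4d 48 f2 fd is exactly B = 4 bytes: K' = 4d 48 f2 fd.
K' ⊕ ipad = 7b 7e c4 cb.  K' ⊕ opad = 11 14 ae a1.
Inner input = (K'⊕ipad) ∥ m = 7b 7e c4 cb ∥ 5a 50 4b.
Inner hash: sum = 123+126+196+203+90+80+75 = 893 → 03 7d.
Outer input = (K'⊕opad) ∥ inner = 11 14 ae a1 ∥ 03 7d.
Outer hash (tag): sum = 17+20+174+161+3+125 = 500 → 01 f4.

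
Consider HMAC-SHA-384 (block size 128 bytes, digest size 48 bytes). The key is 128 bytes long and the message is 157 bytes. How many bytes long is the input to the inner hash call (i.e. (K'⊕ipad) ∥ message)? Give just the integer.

Key is 128 ≤ 128 bytes, zero-padded: |K'| = 128.
Inner input = (K'⊕ipad) ∥ m → 128 + 157 = 285 bytes.

285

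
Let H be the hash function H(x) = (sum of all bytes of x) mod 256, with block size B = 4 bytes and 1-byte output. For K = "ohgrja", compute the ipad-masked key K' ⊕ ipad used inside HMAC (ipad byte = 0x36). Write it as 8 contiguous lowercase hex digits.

Key "ohgrja" = 6f 68 67 72 6a 61 is 6 bytes > B = 4, so hash it first: H(key) = 7b, then zero-pad to 4 bytes: K' = 7b 00 00 00.
XOR each byte with 0x36: 7b⊕36=4d, 00⊕36=36, 00⊕36=36, 00⊕36=36.

4d363636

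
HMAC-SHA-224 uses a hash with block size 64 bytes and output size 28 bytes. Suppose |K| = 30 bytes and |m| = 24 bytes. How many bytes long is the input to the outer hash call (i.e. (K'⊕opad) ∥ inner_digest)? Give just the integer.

92

Key is 30 ≤ 64 bytes, zero-padded: |K'| = 64.
Outer input = (K'⊕opad) ∥ H(inner) → 64 + 28 = 92 bytes.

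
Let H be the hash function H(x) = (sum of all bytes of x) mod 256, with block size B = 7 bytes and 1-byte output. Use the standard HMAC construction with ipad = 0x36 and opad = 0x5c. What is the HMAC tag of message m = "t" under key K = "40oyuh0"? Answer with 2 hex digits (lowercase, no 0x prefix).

Key "40oyuh0" = 34 30 6f 79 75 68 30 is exactly B = 7 bytes: K' = 34 30 6f 79 75 68 30.
K' ⊕ ipad = 02 06 59 4f 43 5e 06.  K' ⊕ opad = 68 6c 33 25 29 34 6c.
Inner input = (K'⊕ipad) ∥ m = 02 06 59 4f 43 5e 06 ∥ 74.
Inner hash: sum = 2+6+89+79+67+94+6+116 = 459; mod 256 = 203 → cb.
Outer input = (K'⊕opad) ∥ inner = 68 6c 33 25 29 34 6c ∥ cb.
Outer hash (tag): sum = 104+108+51+37+41+52+108+203 = 704; mod 256 = 192 → c0.

c0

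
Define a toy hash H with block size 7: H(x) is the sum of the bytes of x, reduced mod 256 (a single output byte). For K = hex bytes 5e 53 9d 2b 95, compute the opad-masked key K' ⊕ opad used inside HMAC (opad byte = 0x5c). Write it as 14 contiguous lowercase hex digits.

Key hex bytes 5e 53 9d 2b 95 is 5 bytes ≤ B = 7; zero-pad to 7 bytes: K' = 5e 53 9d 2b 95 00 00.
XOR each byte with 0x5c: 5e⊕5c=02, 53⊕5c=0f, 9d⊕5c=c1, 2b⊕5c=77, 95⊕5c=c9, 00⊕5c=5c, 00⊕5c=5c.

020fc177c95c5c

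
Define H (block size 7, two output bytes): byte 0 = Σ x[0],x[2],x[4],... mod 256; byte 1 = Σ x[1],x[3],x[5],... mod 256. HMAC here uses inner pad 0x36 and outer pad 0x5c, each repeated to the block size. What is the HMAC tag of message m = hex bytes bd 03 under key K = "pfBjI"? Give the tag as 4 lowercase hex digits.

Key "pfBjI" = 70 66 42 6a 49 is 5 bytes ≤ B = 7; zero-pad to 7 bytes: K' = 70 66 42 6a 49 00 00.
K' ⊕ ipad = 46 50 74 5c 7f 36 36.  K' ⊕ opad = 2c 3a 1e 36 15 5c 5c.
Inner input = (K'⊕ipad) ∥ m = 46 50 74 5c 7f 36 36 ∥ bd 03.
Inner hash: even-index sum = 370 mod 256 = 114; odd-index sum = 415 mod 256 = 159 → 72 9f.
Outer input = (K'⊕opad) ∥ inner = 2c 3a 1e 36 15 5c 5c ∥ 72 9f.
Outer hash (tag): even-index sum = 346 mod 256 = 90; odd-index sum = 318 mod 256 = 62 → 5a 3e.

5a3e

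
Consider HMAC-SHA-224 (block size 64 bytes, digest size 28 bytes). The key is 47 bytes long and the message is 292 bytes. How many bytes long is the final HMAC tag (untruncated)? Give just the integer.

The tag is one SHA-224 digest: 28 bytes.

28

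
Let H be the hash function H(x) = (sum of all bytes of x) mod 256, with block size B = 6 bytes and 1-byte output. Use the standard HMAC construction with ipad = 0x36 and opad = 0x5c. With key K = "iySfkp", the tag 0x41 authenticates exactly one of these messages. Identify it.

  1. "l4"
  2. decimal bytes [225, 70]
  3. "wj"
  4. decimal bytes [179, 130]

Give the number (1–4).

Key "iySfkp" = 69 79 53 66 6b 70 is exactly B = 6 bytes: K' = 69 79 53 66 6b 70.
K' ⊕ ipad = 5f 4f 65 50 5d 46; K' ⊕ opad = 35 25 0f 3a 37 2c.
m1: inner = H(5f 4f 65 50 5d 46 6c 34) = a6; tag = H(35 25 0f 3a 37 2c a6) = ac
m2: inner = H(5f 4f 65 50 5d 46 e1 46) = 2d; tag = H(35 25 0f 3a 37 2c 2d) = 33
m3: inner = H(5f 4f 65 50 5d 46 77 6a) = e7; tag = H(35 25 0f 3a 37 2c e7) = ed
m4: inner = H(5f 4f 65 50 5d 46 b3 82) = 3b; tag = H(35 25 0f 3a 37 2c 3b) = 41 ← matches

4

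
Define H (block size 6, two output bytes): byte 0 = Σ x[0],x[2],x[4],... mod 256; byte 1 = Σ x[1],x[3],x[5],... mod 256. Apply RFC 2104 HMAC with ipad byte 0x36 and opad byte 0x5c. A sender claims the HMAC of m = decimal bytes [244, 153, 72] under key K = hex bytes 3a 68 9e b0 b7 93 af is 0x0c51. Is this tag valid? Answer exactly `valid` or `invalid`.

invalid

Key hex bytes 3a 68 9e b0 b7 93 af is 7 bytes > B = 6, so hash it first: H(key) = 3e ab, then zero-pad to 6 bytes: K' = 3e ab 00 00 00 00.
K' ⊕ ipad = 08 9d 36 36 36 36; K' ⊕ opad = 62 f7 5c 5c 5c 5c.
Inner hash: even-index sum = 432 mod 256 = 176; odd-index sum = 418 mod 256 = 162 → b0 a2.
Outer hash (recomputed tag): even-index sum = 458 mod 256 = 202; odd-index sum = 593 mod 256 = 81 → ca 51.
Recomputed tag = ca51; claimed = 0c51 → mismatch.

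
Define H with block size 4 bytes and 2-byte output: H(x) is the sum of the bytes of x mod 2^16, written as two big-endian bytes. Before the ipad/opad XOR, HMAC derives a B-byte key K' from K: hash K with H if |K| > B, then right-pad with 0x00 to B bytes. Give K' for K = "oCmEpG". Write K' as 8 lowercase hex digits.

|K| = 6 > B = 4, so first hash the key.
H(K): sum = 111+67+109+69+112+71 = 539 → 02 1b.
Zero-pad H(K) = 02 1b to 4 bytes: K' = 02 1b 00 00.

021b0000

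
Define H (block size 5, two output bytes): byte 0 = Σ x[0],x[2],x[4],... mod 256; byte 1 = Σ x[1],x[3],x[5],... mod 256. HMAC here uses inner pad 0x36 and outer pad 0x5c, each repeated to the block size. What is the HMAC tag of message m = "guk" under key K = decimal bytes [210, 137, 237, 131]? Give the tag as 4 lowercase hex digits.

e11e

Key decimal bytes [210, 137, 237, 131] = d2 89 ed 83 is 4 bytes ≤ B = 5; zero-pad to 5 bytes: K' = d2 89 ed 83 00.
K' ⊕ ipad = e4 bf db b5 36.  K' ⊕ opad = 8e d5 b1 df 5c.
Inner input = (K'⊕ipad) ∥ m = e4 bf db b5 36 ∥ 67 75 6b.
Inner hash: even-index sum = 618 mod 256 = 106; odd-index sum = 582 mod 256 = 70 → 6a 46.
Outer input = (K'⊕opad) ∥ inner = 8e d5 b1 df 5c ∥ 6a 46.
Outer hash (tag): even-index sum = 481 mod 256 = 225; odd-index sum = 542 mod 256 = 30 → e1 1e.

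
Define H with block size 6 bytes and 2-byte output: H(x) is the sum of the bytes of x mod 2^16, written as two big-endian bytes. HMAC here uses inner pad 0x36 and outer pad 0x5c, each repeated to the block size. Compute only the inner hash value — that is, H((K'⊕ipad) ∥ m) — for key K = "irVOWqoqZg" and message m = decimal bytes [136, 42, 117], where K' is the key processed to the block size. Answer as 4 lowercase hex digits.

0313

Key "irVOWqoqZg" = 69 72 56 4f 57 71 6f 71 5a 67 is 10 bytes > B = 6, so hash it first: H(key) = 03 e9, then zero-pad to 6 bytes: K' = 03 e9 00 00 00 00.
K' ⊕ ipad = 35 df 36 36 36 36.
Inner input = 35 df 36 36 36 36 ∥ 88 2a 75.
Inner hash: sum = 53+223+54+54+54+54+136+42+117 = 787 → 03 13.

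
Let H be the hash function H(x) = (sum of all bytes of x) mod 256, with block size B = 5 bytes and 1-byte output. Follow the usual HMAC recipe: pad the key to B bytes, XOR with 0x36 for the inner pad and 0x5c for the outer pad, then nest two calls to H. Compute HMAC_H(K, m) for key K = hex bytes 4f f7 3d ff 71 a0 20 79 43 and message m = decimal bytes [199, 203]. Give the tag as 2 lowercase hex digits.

66

Key hex bytes 4f f7 3d ff 71 a0 20 79 43 is 9 bytes > B = 5, so hash it first: H(key) = 6f, then zero-pad to 5 bytes: K' = 6f 00 00 00 00.
K' ⊕ ipad = 59 36 36 36 36.  K' ⊕ opad = 33 5c 5c 5c 5c.
Inner input = (K'⊕ipad) ∥ m = 59 36 36 36 36 ∥ c7 cb.
Inner hash: sum = 89+54+54+54+54+199+203 = 707; mod 256 = 195 → c3.
Outer input = (K'⊕opad) ∥ inner = 33 5c 5c 5c 5c ∥ c3.
Outer hash (tag): sum = 51+92+92+92+92+195 = 614; mod 256 = 102 → 66.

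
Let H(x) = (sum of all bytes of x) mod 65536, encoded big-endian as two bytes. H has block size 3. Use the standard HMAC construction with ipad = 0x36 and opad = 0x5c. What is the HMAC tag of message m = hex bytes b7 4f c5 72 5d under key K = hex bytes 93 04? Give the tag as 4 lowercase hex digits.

Key hex bytes 93 04 is 2 bytes ≤ B = 3; zero-pad to 3 bytes: K' = 93 04 00.
K' ⊕ ipad = a5 32 36.  K' ⊕ opad = cf 58 5c.
Inner input = (K'⊕ipad) ∥ m = a5 32 36 ∥ b7 4f c5 72 5d.
Inner hash: sum = 165+50+54+183+79+197+114+93 = 935 → 03 a7.
Outer input = (K'⊕opad) ∥ inner = cf 58 5c ∥ 03 a7.
Outer hash (tag): sum = 207+88+92+3+167 = 557 → 02 2d.

022d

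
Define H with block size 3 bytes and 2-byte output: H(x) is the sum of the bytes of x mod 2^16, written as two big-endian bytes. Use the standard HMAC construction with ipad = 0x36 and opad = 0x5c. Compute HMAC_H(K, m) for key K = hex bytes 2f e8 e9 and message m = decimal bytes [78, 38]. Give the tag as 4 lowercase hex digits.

0228

Key hex bytes 2f e8 e9 is exactly B = 3 bytes: K' = 2f e8 e9.
K' ⊕ ipad = 19 de df.  K' ⊕ opad = 73 b4 b5.
Inner input = (K'⊕ipad) ∥ m = 19 de df ∥ 4e 26.
Inner hash: sum = 25+222+223+78+38 = 586 → 02 4a.
Outer input = (K'⊕opad) ∥ inner = 73 b4 b5 ∥ 02 4a.
Outer hash (tag): sum = 115+180+181+2+74 = 552 → 02 28.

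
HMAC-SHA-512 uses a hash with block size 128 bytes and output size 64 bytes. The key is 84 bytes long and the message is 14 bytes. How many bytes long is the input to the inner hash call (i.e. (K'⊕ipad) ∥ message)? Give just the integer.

142

Key is 84 ≤ 128 bytes, zero-padded: |K'| = 128.
Inner input = (K'⊕ipad) ∥ m → 128 + 14 = 142 bytes.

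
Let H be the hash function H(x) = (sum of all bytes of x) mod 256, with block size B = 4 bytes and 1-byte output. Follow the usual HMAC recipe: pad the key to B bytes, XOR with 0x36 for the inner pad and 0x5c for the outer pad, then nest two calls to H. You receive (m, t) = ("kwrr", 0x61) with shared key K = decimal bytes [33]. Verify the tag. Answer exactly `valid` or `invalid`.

Key decimal bytes [33] = 21 is 1 byte ≤ B = 4; zero-pad to 4 bytes: K' = 21 00 00 00.
K' ⊕ ipad = 17 36 36 36; K' ⊕ opad = 7d 5c 5c 5c.
Inner hash: sum = 23+54+54+54+107+119+114+114 = 639; mod 256 = 127 → 7f.
Outer hash (recomputed tag): sum = 125+92+92+92+127 = 528; mod 256 = 16 → 10.
Recomputed tag = 10; claimed = 61 → mismatch.

invalid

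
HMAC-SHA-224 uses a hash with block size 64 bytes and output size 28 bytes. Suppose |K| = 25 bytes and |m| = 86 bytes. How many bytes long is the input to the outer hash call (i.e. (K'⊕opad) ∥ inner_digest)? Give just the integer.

Key is 25 ≤ 64 bytes, zero-padded: |K'| = 64.
Outer input = (K'⊕opad) ∥ H(inner) → 64 + 28 = 92 bytes.

92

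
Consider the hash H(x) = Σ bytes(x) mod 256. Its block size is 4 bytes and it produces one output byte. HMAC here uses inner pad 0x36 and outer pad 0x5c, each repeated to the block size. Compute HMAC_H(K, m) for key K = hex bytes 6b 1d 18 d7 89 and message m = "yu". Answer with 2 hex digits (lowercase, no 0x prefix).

Key hex bytes 6b 1d 18 d7 89 is 5 bytes > B = 4, so hash it first: H(key) = 00, then zero-pad to 4 bytes: K' = 00 00 00 00.
K' ⊕ ipad = 36 36 36 36.  K' ⊕ opad = 5c 5c 5c 5c.
Inner input = (K'⊕ipad) ∥ m = 36 36 36 36 ∥ 79 75.
Inner hash: sum = 54+54+54+54+121+117 = 454; mod 256 = 198 → c6.
Outer input = (K'⊕opad) ∥ inner = 5c 5c 5c 5c ∥ c6.
Outer hash (tag): sum = 92+92+92+92+198 = 566; mod 256 = 54 → 36.

36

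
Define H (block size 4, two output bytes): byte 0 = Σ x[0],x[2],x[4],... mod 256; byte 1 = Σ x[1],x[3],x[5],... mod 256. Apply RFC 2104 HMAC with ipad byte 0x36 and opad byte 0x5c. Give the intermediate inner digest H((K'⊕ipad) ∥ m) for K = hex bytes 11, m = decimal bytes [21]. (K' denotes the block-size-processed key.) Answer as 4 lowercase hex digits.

726c

Key hex bytes 11 is 1 byte ≤ B = 4; zero-pad to 4 bytes: K' = 11 00 00 00.
K' ⊕ ipad = 27 36 36 36.
Inner input = 27 36 36 36 ∥ 15.
Inner hash: even-index sum = 114 mod 256 = 114; odd-index sum = 108 mod 256 = 108 → 72 6c.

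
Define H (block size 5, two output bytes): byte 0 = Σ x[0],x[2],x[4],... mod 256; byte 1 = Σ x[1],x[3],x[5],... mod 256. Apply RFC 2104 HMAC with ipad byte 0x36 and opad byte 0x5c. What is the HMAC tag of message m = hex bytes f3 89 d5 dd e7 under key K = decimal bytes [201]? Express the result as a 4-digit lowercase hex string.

6889

Key decimal bytes [201] = c9 is 1 byte ≤ B = 5; zero-pad to 5 bytes: K' = c9 00 00 00 00.
K' ⊕ ipad = ff 36 36 36 36.  K' ⊕ opad = 95 5c 5c 5c 5c.
Inner input = (K'⊕ipad) ∥ m = ff 36 36 36 36 ∥ f3 89 d5 dd e7.
Inner hash: even-index sum = 721 mod 256 = 209; odd-index sum = 795 mod 256 = 27 → d1 1b.
Outer input = (K'⊕opad) ∥ inner = 95 5c 5c 5c 5c ∥ d1 1b.
Outer hash (tag): even-index sum = 360 mod 256 = 104; odd-index sum = 393 mod 256 = 137 → 68 89.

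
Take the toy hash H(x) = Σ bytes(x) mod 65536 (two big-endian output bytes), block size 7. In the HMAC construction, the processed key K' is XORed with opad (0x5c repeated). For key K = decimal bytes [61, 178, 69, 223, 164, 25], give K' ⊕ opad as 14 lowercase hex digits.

Key decimal bytes [61, 178, 69, 223, 164, 25] = 3d b2 45 df a4 19 is 6 bytes ≤ B = 7; zero-pad to 7 bytes: K' = 3d b2 45 df a4 19 00.
XOR each byte with 0x5c: 3d⊕5c=61, b2⊕5c=ee, 45⊕5c=19, df⊕5c=83, a4⊕5c=f8, 19⊕5c=45, 00⊕5c=5c.

61ee1983f8455c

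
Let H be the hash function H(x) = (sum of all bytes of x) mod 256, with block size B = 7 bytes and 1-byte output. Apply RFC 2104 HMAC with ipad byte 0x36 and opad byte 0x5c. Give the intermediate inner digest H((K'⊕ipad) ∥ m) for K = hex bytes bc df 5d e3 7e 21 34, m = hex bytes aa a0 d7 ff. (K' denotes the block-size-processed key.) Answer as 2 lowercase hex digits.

34

Key hex bytes bc df 5d e3 7e 21 34 is exactly B = 7 bytes: K' = bc df 5d e3 7e 21 34.
K' ⊕ ipad = 8a e9 6b d5 48 17 02.
Inner input = 8a e9 6b d5 48 17 02 ∥ aa a0 d7 ff.
Inner hash: sum = 138+233+107+213+72+23+2+170+160+215+255 = 1588; mod 256 = 52 → 34.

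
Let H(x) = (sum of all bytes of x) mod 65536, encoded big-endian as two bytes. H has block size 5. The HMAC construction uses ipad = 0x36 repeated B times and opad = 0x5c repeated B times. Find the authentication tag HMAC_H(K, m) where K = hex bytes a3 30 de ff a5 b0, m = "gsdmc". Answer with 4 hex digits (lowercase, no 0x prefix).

Key hex bytes a3 30 de ff a5 b0 is 6 bytes > B = 5, so hash it first: H(key) = 04 05, then zero-pad to 5 bytes: K' = 04 05 00 00 00.
K' ⊕ ipad = 32 33 36 36 36.  K' ⊕ opad = 58 59 5c 5c 5c.
Inner input = (K'⊕ipad) ∥ m = 32 33 36 36 36 ∥ 67 73 64 6d 63.
Inner hash: sum = 50+51+54+54+54+103+115+100+109+99 = 789 → 03 15.
Outer input = (K'⊕opad) ∥ inner = 58 59 5c 5c 5c ∥ 03 15.
Outer hash (tag): sum = 88+89+92+92+92+3+21 = 477 → 01 dd.

01dd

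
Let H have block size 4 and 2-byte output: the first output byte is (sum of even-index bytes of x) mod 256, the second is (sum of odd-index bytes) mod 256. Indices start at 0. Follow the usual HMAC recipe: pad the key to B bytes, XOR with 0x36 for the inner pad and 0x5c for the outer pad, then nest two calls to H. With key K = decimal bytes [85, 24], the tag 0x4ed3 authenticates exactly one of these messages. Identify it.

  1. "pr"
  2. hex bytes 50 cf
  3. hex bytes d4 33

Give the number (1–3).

2

Key decimal bytes [85, 24] = 55 18 is 2 bytes ≤ B = 4; zero-pad to 4 bytes: K' = 55 18 00 00.
K' ⊕ ipad = 63 2e 36 36; K' ⊕ opad = 09 44 5c 5c.
m1: inner = H(63 2e 36 36 70 72) = 09 d6; tag = H(09 44 5c 5c 09 d6) = 6e76
m2: inner = H(63 2e 36 36 50 cf) = e9 33; tag = H(09 44 5c 5c e9 33) = 4ed3 ← matches
m3: inner = H(63 2e 36 36 d4 33) = 6d 97; tag = H(09 44 5c 5c 6d 97) = d237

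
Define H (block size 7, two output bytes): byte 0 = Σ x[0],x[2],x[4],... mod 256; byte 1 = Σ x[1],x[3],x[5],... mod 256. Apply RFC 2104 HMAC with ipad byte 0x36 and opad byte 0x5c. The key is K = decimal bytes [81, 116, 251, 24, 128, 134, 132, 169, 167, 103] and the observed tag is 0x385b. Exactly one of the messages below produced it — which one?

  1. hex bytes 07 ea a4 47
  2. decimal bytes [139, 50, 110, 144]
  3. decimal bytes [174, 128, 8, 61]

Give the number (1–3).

2

Key decimal bytes [81, 116, 251, 24, 128, 134, 132, 169, 167, 103] = 51 74 fb 18 80 86 84 a9 a7 67 is 10 bytes > B = 7, so hash it first: H(key) = f7 22, then zero-pad to 7 bytes: K' = f7 22 00 00 00 00 00.
K' ⊕ ipad = c1 14 36 36 36 36 36; K' ⊕ opad = ab 7e 5c 5c 5c 5c 5c.
m1: inner = H(c1 14 36 36 36 36 36 07 ea a4 47) = 94 2b; tag = H(ab 7e 5c 5c 5c 5c 5c 94 2b) = eaca
m2: inner = H(c1 14 36 36 36 36 36 8b 32 6e 90) = 25 79; tag = H(ab 7e 5c 5c 5c 5c 5c 25 79) = 385b ← matches
m3: inner = H(c1 14 36 36 36 36 36 ae 80 08 3d) = 20 36; tag = H(ab 7e 5c 5c 5c 5c 5c 20 36) = f556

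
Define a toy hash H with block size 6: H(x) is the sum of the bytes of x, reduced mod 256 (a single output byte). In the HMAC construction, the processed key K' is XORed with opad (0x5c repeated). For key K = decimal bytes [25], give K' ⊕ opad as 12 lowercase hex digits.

Key decimal bytes [25] = 19 is 1 byte ≤ B = 6; zero-pad to 6 bytes: K' = 19 00 00 00 00 00.
XOR each byte with 0x5c: 19⊕5c=45, 00⊕5c=5c, 00⊕5c=5c, 00⊕5c=5c, 00⊕5c=5c, 00⊕5c=5c.

455c5c5c5c5c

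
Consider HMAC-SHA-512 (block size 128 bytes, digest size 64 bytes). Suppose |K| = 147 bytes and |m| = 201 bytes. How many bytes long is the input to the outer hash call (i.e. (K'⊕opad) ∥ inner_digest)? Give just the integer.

Key is 147 > 128 bytes, so it is hashed to 64 bytes then zero-padded to 128: |K'| = 128.
Outer input = (K'⊕opad) ∥ H(inner) → 128 + 64 = 192 bytes.

192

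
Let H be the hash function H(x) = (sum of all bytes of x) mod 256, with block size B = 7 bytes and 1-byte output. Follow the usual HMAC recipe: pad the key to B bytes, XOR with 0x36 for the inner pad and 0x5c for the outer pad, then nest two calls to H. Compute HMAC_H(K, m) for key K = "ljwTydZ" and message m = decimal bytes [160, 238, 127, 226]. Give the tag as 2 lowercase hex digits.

51

Key "ljwTydZ" = 6c 6a 77 54 79 64 5a is exactly B = 7 bytes: K' = 6c 6a 77 54 79 64 5a.
K' ⊕ ipad = 5a 5c 41 62 4f 52 6c.  K' ⊕ opad = 30 36 2b 08 25 38 06.
Inner input = (K'⊕ipad) ∥ m = 5a 5c 41 62 4f 52 6c ∥ a0 ee 7f e2.
Inner hash: sum = 90+92+65+98+79+82+108+160+238+127+226 = 1365; mod 256 = 85 → 55.
Outer input = (K'⊕opad) ∥ inner = 30 36 2b 08 25 38 06 ∥ 55.
Outer hash (tag): sum = 48+54+43+8+37+56+6+85 = 337; mod 256 = 81 → 51.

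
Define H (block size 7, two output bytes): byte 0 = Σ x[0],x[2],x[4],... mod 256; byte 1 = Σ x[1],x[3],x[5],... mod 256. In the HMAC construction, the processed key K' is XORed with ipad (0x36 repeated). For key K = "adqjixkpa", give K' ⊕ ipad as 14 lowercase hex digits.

31803636363636

Key "adqjixkpa" = 61 64 71 6a 69 78 6b 70 61 is 9 bytes > B = 7, so hash it first: H(key) = 07 b6, then zero-pad to 7 bytes: K' = 07 b6 00 00 00 00 00.
XOR each byte with 0x36: 07⊕36=31, b6⊕36=80, 00⊕36=36, 00⊕36=36, 00⊕36=36, 00⊕36=36, 00⊕36=36.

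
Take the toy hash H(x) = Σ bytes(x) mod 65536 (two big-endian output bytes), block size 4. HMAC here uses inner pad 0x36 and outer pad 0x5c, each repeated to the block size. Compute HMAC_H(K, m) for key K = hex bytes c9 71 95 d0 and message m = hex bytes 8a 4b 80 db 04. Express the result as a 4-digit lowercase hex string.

021f

Key hex bytes c9 71 95 d0 is exactly B = 4 bytes: K' = c9 71 95 d0.
K' ⊕ ipad = ff 47 a3 e6.  K' ⊕ opad = 95 2d c9 8c.
Inner input = (K'⊕ipad) ∥ m = ff 47 a3 e6 ∥ 8a 4b 80 db 04.
Inner hash: sum = 255+71+163+230+138+75+128+219+4 = 1283 → 05 03.
Outer input = (K'⊕opad) ∥ inner = 95 2d c9 8c ∥ 05 03.
Outer hash (tag): sum = 149+45+201+140+5+3 = 543 → 02 1f.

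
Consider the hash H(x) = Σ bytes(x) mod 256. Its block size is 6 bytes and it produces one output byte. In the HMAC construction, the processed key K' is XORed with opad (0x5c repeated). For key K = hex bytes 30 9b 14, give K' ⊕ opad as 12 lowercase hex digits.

Key hex bytes 30 9b 14 is 3 bytes ≤ B = 6; zero-pad to 6 bytes: K' = 30 9b 14 00 00 00.
XOR each byte with 0x5c: 30⊕5c=6c, 9b⊕5c=c7, 14⊕5c=48, 00⊕5c=5c, 00⊕5c=5c, 00⊕5c=5c.

6cc7485c5c5c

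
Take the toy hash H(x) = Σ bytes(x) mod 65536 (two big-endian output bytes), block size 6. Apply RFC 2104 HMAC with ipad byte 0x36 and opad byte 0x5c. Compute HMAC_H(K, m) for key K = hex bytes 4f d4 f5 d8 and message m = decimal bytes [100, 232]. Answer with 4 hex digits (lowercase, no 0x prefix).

0348

Key hex bytes 4f d4 f5 d8 is 4 bytes ≤ B = 6; zero-pad to 6 bytes: K' = 4f d4 f5 d8 00 00.
K' ⊕ ipad = 79 e2 c3 ee 36 36.  K' ⊕ opad = 13 88 a9 84 5c 5c.
Inner input = (K'⊕ipad) ∥ m = 79 e2 c3 ee 36 36 ∥ 64 e8.
Inner hash: sum = 121+226+195+238+54+54+100+232 = 1220 → 04 c4.
Outer input = (K'⊕opad) ∥ inner = 13 88 a9 84 5c 5c ∥ 04 c4.
Outer hash (tag): sum = 19+136+169+132+92+92+4+196 = 840 → 03 48.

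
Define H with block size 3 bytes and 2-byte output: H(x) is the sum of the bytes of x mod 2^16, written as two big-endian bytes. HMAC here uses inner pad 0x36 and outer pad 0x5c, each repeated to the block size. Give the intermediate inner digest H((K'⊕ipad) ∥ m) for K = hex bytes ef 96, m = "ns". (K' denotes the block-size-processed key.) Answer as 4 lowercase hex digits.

0290

Key hex bytes ef 96 is 2 bytes ≤ B = 3; zero-pad to 3 bytes: K' = ef 96 00.
K' ⊕ ipad = d9 a0 36.
Inner input = d9 a0 36 ∥ 6e 73.
Inner hash: sum = 217+160+54+110+115 = 656 → 02 90.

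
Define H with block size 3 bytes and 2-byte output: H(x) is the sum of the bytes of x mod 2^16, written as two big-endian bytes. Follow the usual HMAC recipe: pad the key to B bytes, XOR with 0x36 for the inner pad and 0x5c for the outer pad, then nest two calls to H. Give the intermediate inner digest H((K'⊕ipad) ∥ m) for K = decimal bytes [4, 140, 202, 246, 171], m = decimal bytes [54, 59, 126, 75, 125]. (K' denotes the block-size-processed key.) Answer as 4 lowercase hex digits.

Key decimal bytes [4, 140, 202, 246, 171] = 04 8c ca f6 ab is 5 bytes > B = 3, so hash it first: H(key) = 02 fb, then zero-pad to 3 bytes: K' = 02 fb 00.
K' ⊕ ipad = 34 cd 36.
Inner input = 34 cd 36 ∥ 36 3b 7e 4b 7d.
Inner hash: sum = 52+205+54+54+59+126+75+125 = 750 → 02 ee.

02ee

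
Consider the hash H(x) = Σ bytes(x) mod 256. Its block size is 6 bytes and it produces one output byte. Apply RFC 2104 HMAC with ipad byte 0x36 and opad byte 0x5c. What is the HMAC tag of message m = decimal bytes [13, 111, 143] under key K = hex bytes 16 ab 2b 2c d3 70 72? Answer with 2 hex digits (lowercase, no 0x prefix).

Key hex bytes 16 ab 2b 2c d3 70 72 is 7 bytes > B = 6, so hash it first: H(key) = cd, then zero-pad to 6 bytes: K' = cd 00 00 00 00 00.
K' ⊕ ipad = fb 36 36 36 36 36.  K' ⊕ opad = 91 5c 5c 5c 5c 5c.
Inner input = (K'⊕ipad) ∥ m = fb 36 36 36 36 36 ∥ 0d 6f 8f.
Inner hash: sum = 251+54+54+54+54+54+13+111+143 = 788; mod 256 = 20 → 14.
Outer input = (K'⊕opad) ∥ inner = 91 5c 5c 5c 5c 5c ∥ 14.
Outer hash (tag): sum = 145+92+92+92+92+92+20 = 625; mod 256 = 113 → 71.

71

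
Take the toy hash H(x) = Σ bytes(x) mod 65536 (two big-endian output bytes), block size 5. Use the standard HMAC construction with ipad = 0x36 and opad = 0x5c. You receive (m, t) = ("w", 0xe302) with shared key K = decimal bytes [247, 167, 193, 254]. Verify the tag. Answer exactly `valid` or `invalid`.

invalid

Key decimal bytes [247, 167, 193, 254] = f7 a7 c1 fe is 4 bytes ≤ B = 5; zero-pad to 5 bytes: K' = f7 a7 c1 fe 00.
K' ⊕ ipad = c1 91 f7 c8 36; K' ⊕ opad = ab fb 9d a2 5c.
Inner hash: sum = 193+145+247+200+54+119 = 958 → 03 be.
Outer hash (recomputed tag): sum = 171+251+157+162+92+3+190 = 1026 → 04 02.
Recomputed tag = 0402; claimed = e302 → mismatch.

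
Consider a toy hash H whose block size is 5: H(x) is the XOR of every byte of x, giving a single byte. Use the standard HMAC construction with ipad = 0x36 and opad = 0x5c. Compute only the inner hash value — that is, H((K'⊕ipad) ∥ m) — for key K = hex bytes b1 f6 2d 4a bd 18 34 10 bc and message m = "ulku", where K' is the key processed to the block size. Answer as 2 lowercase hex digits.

2c

Key hex bytes b1 f6 2d 4a bd 18 34 10 bc is 9 bytes > B = 5, so hash it first: H(key) = 1d, then zero-pad to 5 bytes: K' = 1d 00 00 00 00.
K' ⊕ ipad = 2b 36 36 36 36.
Inner input = 2b 36 36 36 36 ∥ 75 6c 6b 75.
Inner hash: XOR 2b⊕36⊕36⊕36⊕36⊕75⊕6c⊕6b⊕75 = 2c.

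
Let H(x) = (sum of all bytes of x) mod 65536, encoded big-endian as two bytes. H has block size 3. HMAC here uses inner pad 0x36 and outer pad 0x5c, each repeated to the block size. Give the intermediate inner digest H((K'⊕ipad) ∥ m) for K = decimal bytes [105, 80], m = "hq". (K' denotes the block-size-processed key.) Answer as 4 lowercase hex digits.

Key decimal bytes [105, 80] = 69 50 is 2 bytes ≤ B = 3; zero-pad to 3 bytes: K' = 69 50 00.
K' ⊕ ipad = 5f 66 36.
Inner input = 5f 66 36 ∥ 68 71.
Inner hash: sum = 95+102+54+104+113 = 468 → 01 d4.

01d4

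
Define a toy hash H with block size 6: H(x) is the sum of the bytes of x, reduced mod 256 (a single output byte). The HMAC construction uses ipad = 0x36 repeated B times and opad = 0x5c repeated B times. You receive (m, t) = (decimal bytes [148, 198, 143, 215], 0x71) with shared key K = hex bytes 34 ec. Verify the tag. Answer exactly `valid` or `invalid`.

Key hex bytes 34 ec is 2 bytes ≤ B = 6; zero-pad to 6 bytes: K' = 34 ec 00 00 00 00.
K' ⊕ ipad = 02 da 36 36 36 36; K' ⊕ opad = 68 b0 5c 5c 5c 5c.
Inner hash: sum = 2+218+54+54+54+54+148+198+143+215 = 1140; mod 256 = 116 → 74.
Outer hash (recomputed tag): sum = 104+176+92+92+92+92+116 = 764; mod 256 = 252 → fc.
Recomputed tag = fc; claimed = 71 → mismatch.

invalid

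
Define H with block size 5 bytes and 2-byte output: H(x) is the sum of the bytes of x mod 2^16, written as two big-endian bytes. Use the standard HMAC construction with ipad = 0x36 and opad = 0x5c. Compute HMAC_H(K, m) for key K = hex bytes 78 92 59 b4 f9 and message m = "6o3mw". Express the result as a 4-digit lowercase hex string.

Key hex bytes 78 92 59 b4 f9 is exactly B = 5 bytes: K' = 78 92 59 b4 f9.
K' ⊕ ipad = 4e a4 6f 82 cf.  K' ⊕ opad = 24 ce 05 e8 a5.
Inner input = (K'⊕ipad) ∥ m = 4e a4 6f 82 cf ∥ 36 6f 33 6d 77.
Inner hash: sum = 78+164+111+130+207+54+111+51+109+119 = 1134 → 04 6e.
Outer input = (K'⊕opad) ∥ inner = 24 ce 05 e8 a5 ∥ 04 6e.
Outer hash (tag): sum = 36+206+5+232+165+4+110 = 758 → 02 f6.

02f6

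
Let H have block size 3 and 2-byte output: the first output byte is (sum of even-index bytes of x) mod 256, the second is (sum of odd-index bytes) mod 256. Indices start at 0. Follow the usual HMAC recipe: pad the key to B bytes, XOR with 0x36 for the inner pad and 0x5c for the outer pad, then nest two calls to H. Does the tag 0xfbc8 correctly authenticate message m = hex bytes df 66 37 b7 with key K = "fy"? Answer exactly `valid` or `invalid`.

valid

Key "fy" = 66 79 is 2 bytes ≤ B = 3; zero-pad to 3 bytes: K' = 66 79 00.
K' ⊕ ipad = 50 4f 36; K' ⊕ opad = 3a 25 5c.
Inner hash: even-index sum = 419 mod 256 = 163; odd-index sum = 357 mod 256 = 101 → a3 65.
Outer hash (recomputed tag): even-index sum = 251 mod 256 = 251; odd-index sum = 200 mod 256 = 200 → fb c8.
Recomputed tag = fbc8; claimed = fbc8 → match.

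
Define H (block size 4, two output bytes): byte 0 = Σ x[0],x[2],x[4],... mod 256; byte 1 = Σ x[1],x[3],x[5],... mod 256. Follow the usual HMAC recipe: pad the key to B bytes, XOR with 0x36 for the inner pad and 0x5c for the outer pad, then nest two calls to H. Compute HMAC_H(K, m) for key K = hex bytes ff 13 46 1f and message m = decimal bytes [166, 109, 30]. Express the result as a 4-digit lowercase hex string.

ba4d

Key hex bytes ff 13 46 1f is exactly B = 4 bytes: K' = ff 13 46 1f.
K' ⊕ ipad = c9 25 70 29.  K' ⊕ opad = a3 4f 1a 43.
Inner input = (K'⊕ipad) ∥ m = c9 25 70 29 ∥ a6 6d 1e.
Inner hash: even-index sum = 509 mod 256 = 253; odd-index sum = 187 mod 256 = 187 → fd bb.
Outer input = (K'⊕opad) ∥ inner = a3 4f 1a 43 ∥ fd bb.
Outer hash (tag): even-index sum = 442 mod 256 = 186; odd-index sum = 333 mod 256 = 77 → ba 4d.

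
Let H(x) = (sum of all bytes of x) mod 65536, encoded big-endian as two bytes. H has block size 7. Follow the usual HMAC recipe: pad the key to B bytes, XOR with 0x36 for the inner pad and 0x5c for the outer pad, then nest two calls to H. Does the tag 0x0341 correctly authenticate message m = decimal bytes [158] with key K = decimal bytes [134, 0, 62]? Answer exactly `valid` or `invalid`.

invalid

Key decimal bytes [134, 0, 62] = 86 00 3e is 3 bytes ≤ B = 7; zero-pad to 7 bytes: K' = 86 00 3e 00 00 00 00.
K' ⊕ ipad = b0 36 08 36 36 36 36; K' ⊕ opad = da 5c 62 5c 5c 5c 5c.
Inner hash: sum = 176+54+8+54+54+54+54+158 = 612 → 02 64.
Outer hash (recomputed tag): sum = 218+92+98+92+92+92+92+2+100 = 878 → 03 6e.
Recomputed tag = 036e; claimed = 0341 → mismatch.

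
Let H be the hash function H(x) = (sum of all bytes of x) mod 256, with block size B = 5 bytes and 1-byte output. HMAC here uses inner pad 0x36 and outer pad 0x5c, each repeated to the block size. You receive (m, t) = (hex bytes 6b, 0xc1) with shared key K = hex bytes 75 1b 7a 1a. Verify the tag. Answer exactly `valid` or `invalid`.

valid

Key hex bytes 75 1b 7a 1a is 4 bytes ≤ B = 5; zero-pad to 5 bytes: K' = 75 1b 7a 1a 00.
K' ⊕ ipad = 43 2d 4c 2c 36; K' ⊕ opad = 29 47 26 46 5c.
Inner hash: sum = 67+45+76+44+54+107 = 393; mod 256 = 137 → 89.
Outer hash (recomputed tag): sum = 41+71+38+70+92+137 = 449; mod 256 = 193 → c1.
Recomputed tag = c1; claimed = c1 → match.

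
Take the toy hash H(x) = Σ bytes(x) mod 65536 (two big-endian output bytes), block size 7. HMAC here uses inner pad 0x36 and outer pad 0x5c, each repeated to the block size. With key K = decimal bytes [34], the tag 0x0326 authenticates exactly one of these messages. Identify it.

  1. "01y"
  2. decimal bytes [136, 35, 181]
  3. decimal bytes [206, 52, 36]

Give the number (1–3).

3

Key decimal bytes [34] = 22 is 1 byte ≤ B = 7; zero-pad to 7 bytes: K' = 22 00 00 00 00 00 00.
K' ⊕ ipad = 14 36 36 36 36 36 36; K' ⊕ opad = 7e 5c 5c 5c 5c 5c 5c.
m1: inner = H(14 36 36 36 36 36 36 30 31 79) = 02 32; tag = H(7e 5c 5c 5c 5c 5c 5c 02 32) = 02da
m2: inner = H(14 36 36 36 36 36 36 88 23 b5) = 02 b8; tag = H(7e 5c 5c 5c 5c 5c 5c 02 b8) = 0360
m3: inner = H(14 36 36 36 36 36 36 ce 34 24) = 02 7e; tag = H(7e 5c 5c 5c 5c 5c 5c 02 7e) = 0326 ← matches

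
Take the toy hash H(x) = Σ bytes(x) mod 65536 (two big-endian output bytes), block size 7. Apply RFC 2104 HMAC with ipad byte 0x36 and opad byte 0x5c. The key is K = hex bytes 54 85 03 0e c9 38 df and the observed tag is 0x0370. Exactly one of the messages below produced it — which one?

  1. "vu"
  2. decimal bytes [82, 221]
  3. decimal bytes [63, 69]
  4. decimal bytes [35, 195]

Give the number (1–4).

Key hex bytes 54 85 03 0e c9 38 df is exactly B = 7 bytes: K' = 54 85 03 0e c9 38 df.
K' ⊕ ipad = 62 b3 35 38 ff 0e e9; K' ⊕ opad = 08 d9 5f 52 95 64 83.
m1: inner = H(62 b3 35 38 ff 0e e9 76 75) = 04 63; tag = H(08 d9 5f 52 95 64 83 04 63) = 0375
m2: inner = H(62 b3 35 38 ff 0e e9 52 dd) = 04 a7; tag = H(08 d9 5f 52 95 64 83 04 a7) = 03b9
m3: inner = H(62 b3 35 38 ff 0e e9 3f 45) = 03 fc; tag = H(08 d9 5f 52 95 64 83 03 fc) = 040d
m4: inner = H(62 b3 35 38 ff 0e e9 23 c3) = 04 5e; tag = H(08 d9 5f 52 95 64 83 04 5e) = 0370 ← matches

4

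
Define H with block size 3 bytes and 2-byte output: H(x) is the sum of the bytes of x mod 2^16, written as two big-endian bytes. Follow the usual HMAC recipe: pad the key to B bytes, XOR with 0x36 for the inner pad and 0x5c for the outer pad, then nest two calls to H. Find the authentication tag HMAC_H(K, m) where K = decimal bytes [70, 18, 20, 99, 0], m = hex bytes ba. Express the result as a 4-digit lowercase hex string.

016c

Key decimal bytes [70, 18, 20, 99, 0] = 46 12 14 63 00 is 5 bytes > B = 3, so hash it first: H(key) = 00 cf, then zero-pad to 3 bytes: K' = 00 cf 00.
K' ⊕ ipad = 36 f9 36.  K' ⊕ opad = 5c 93 5c.
Inner input = (K'⊕ipad) ∥ m = 36 f9 36 ∥ ba.
Inner hash: sum = 54+249+54+186 = 543 → 02 1f.
Outer input = (K'⊕opad) ∥ inner = 5c 93 5c ∥ 02 1f.
Outer hash (tag): sum = 92+147+92+2+31 = 364 → 01 6c.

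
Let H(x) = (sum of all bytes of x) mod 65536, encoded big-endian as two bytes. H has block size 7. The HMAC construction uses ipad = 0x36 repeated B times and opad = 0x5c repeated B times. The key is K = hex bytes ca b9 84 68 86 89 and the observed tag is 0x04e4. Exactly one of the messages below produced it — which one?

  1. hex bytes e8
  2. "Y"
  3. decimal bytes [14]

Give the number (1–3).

3

Key hex bytes ca b9 84 68 86 89 is 6 bytes ≤ B = 7; zero-pad to 7 bytes: K' = ca b9 84 68 86 89 00.
K' ⊕ ipad = fc 8f b2 5e b0 bf 36; K' ⊕ opad = 96 e5 d8 34 da d5 5c.
m1: inner = H(fc 8f b2 5e b0 bf 36 e8) = 05 28; tag = H(96 e5 d8 34 da d5 5c 05 28) = 04bf
m2: inner = H(fc 8f b2 5e b0 bf 36 59) = 04 99; tag = H(96 e5 d8 34 da d5 5c 04 99) = 052f
m3: inner = H(fc 8f b2 5e b0 bf 36 0e) = 04 4e; tag = H(96 e5 d8 34 da d5 5c 04 4e) = 04e4 ← matches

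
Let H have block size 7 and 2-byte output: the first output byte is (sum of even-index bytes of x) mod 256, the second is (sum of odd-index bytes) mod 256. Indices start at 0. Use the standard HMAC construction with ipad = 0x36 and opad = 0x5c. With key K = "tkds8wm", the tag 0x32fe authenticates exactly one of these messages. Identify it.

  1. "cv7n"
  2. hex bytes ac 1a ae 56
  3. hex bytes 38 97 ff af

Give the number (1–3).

Key "tkds8wm" = 74 6b 64 73 38 77 6d is exactly B = 7 bytes: K' = 74 6b 64 73 38 77 6d.
K' ⊕ ipad = 42 5d 52 45 0e 41 5b; K' ⊕ opad = 28 37 38 2f 64 2b 31.
m1: inner = H(42 5d 52 45 0e 41 5b 63 76 37 6e) = e1 7d; tag = H(28 37 38 2f 64 2b 31 e1 7d) = 7272
m2: inner = H(42 5d 52 45 0e 41 5b ac 1a ae 56) = 6d 3d; tag = H(28 37 38 2f 64 2b 31 6d 3d) = 32fe ← matches
m3: inner = H(42 5d 52 45 0e 41 5b 38 97 ff af) = 43 1a; tag = H(28 37 38 2f 64 2b 31 43 1a) = 0fd4

2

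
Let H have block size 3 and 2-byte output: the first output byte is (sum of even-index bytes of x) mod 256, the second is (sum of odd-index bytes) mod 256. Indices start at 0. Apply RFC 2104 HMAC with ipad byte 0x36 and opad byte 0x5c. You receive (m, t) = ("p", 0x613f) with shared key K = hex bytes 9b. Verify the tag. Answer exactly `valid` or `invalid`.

invalid

Key hex bytes 9b is 1 byte ≤ B = 3; zero-pad to 3 bytes: K' = 9b 00 00.
K' ⊕ ipad = ad 36 36; K' ⊕ opad = c7 5c 5c.
Inner hash: even-index sum = 227 mod 256 = 227; odd-index sum = 166 mod 256 = 166 → e3 a6.
Outer hash (recomputed tag): even-index sum = 457 mod 256 = 201; odd-index sum = 319 mod 256 = 63 → c9 3f.
Recomputed tag = c93f; claimed = 613f → mismatch.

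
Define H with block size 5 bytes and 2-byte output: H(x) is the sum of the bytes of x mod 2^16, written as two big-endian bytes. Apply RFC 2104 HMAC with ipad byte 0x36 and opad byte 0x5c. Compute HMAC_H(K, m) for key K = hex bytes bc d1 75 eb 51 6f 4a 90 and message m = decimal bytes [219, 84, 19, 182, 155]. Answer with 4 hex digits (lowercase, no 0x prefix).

0263

Key hex bytes bc d1 75 eb 51 6f 4a 90 is 8 bytes > B = 5, so hash it first: H(key) = 04 87, then zero-pad to 5 bytes: K' = 04 87 00 00 00.
K' ⊕ ipad = 32 b1 36 36 36.  K' ⊕ opad = 58 db 5c 5c 5c.
Inner input = (K'⊕ipad) ∥ m = 32 b1 36 36 36 ∥ db 54 13 b6 9b.
Inner hash: sum = 50+177+54+54+54+219+84+19+182+155 = 1048 → 04 18.
Outer input = (K'⊕opad) ∥ inner = 58 db 5c 5c 5c ∥ 04 18.
Outer hash (tag): sum = 88+219+92+92+92+4+24 = 611 → 02 63.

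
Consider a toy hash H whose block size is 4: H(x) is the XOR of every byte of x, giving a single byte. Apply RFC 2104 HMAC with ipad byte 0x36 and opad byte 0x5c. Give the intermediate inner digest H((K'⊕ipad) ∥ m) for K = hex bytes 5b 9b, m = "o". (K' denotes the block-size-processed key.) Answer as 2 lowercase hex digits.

af

Key hex bytes 5b 9b is 2 bytes ≤ B = 4; zero-pad to 4 bytes: K' = 5b 9b 00 00.
K' ⊕ ipad = 6d ad 36 36.
Inner input = 6d ad 36 36 ∥ 6f.
Inner hash: XOR 6d⊕ad⊕36⊕36⊕6f = af.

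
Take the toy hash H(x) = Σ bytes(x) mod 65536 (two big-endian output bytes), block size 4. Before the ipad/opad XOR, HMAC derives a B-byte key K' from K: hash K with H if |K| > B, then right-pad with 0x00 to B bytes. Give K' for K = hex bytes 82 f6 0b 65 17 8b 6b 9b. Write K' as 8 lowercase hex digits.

03900000

|K| = 8 > B = 4, so first hash the key.
H(K): sum = 130+246+11+101+23+139+107+155 = 912 → 03 90.
Zero-pad H(K) = 03 90 to 4 bytes: K' = 03 90 00 00.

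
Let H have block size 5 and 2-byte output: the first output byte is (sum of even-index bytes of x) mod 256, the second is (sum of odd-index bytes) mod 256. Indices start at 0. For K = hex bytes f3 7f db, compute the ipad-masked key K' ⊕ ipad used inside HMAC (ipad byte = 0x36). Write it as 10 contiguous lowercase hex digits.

Key hex bytes f3 7f db is 3 bytes ≤ B = 5; zero-pad to 5 bytes: K' = f3 7f db 00 00.
XOR each byte with 0x36: f3⊕36=c5, 7f⊕36=49, db⊕36=ed, 00⊕36=36, 00⊕36=36.

c549ed3636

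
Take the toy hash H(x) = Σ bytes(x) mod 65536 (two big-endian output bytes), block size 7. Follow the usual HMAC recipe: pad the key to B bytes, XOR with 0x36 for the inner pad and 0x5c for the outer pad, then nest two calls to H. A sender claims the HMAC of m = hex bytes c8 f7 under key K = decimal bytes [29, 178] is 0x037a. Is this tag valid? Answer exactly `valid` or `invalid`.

valid

Key decimal bytes [29, 178] = 1d b2 is 2 bytes ≤ B = 7; zero-pad to 7 bytes: K' = 1d b2 00 00 00 00 00.
K' ⊕ ipad = 2b 84 36 36 36 36 36; K' ⊕ opad = 41 ee 5c 5c 5c 5c 5c.
Inner hash: sum = 43+132+54+54+54+54+54+200+247 = 892 → 03 7c.
Outer hash (recomputed tag): sum = 65+238+92+92+92+92+92+3+124 = 890 → 03 7a.
Recomputed tag = 037a; claimed = 037a → match.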